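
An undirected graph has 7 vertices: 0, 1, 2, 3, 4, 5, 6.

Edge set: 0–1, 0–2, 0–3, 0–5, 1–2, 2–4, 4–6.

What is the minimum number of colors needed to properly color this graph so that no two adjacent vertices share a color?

3

0, 1, 2 form a triangle, so at least 3 colors are needed.
3 colors suffice: color red → {0, 4}; color blue → {2, 3, 5, 6}; color green → {1}. Every edge joins two different colors.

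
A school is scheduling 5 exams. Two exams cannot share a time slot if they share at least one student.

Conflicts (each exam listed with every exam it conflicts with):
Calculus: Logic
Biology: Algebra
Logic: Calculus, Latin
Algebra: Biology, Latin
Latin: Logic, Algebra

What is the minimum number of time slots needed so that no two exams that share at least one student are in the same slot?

2

Logic and Latin conflict, so at least 2 time slots are needed.
A valid assignment using 2 time slots: Calculus=1, Biology=1, Logic=2, Algebra=2, Latin=1. No two conflicting exams share a time slot.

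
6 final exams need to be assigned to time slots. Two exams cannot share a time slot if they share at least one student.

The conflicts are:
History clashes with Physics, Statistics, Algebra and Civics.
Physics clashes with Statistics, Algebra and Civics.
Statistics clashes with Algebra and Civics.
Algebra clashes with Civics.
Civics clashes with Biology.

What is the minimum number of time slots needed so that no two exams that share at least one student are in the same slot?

5

History, Physics, Statistics, Algebra, Civics pairwise conflict, so at least 5 time slots are needed.
5 time slots suffice: History=4, Physics=5, Statistics=2, Algebra=3, Civics=1, Biology=2. Every pair that conflicts lands in different time slots.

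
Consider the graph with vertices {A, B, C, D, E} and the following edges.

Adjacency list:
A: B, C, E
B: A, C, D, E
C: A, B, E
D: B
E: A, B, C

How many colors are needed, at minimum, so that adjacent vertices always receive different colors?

4

A, B, C, E are mutually adjacent (a clique of size 4), so at least 4 colors are needed.
4 colors suffice: color 1 → {B}; color 2 → {C, D}; color 3 → {A}; color 4 → {E}. Each edge has distinct colors on its endpoints.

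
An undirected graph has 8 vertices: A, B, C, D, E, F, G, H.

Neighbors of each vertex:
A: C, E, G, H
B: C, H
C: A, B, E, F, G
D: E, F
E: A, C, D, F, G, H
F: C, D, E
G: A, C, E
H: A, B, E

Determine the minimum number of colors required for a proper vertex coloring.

A, C, E, G are mutually adjacent (a clique of size 4), so at least 4 colors are needed.
4 colors suffice: color 1 → {B, E}; color 2 → {C, D, H}; color 3 → {A, F}; color 4 → {G}. Each edge has distinct colors on its endpoints.

4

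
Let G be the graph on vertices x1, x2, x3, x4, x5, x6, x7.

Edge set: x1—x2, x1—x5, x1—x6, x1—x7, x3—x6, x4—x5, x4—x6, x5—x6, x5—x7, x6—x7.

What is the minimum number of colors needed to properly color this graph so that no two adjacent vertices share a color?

x1, x5, x6, x7 are mutually adjacent (a clique of size 4), so at least 4 colors are needed.
4 colors suffice: x1=3, x2=1, x3=2, x4=3, x5=2, x6=1, x7=4. No two adjacent vertices share a color.

4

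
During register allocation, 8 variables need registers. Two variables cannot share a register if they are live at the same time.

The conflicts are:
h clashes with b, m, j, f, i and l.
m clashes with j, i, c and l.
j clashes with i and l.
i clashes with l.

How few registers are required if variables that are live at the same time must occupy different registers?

5

h, m, j, i, l all conflict with each other, so at least 5 registers are needed.
5 registers suffice: register 1 → {h, c}; register 2 → {b, m, f}; register 3 → {l}; register 4 → {j}; register 5 → {i}. Every pair that conflicts lands in different registers.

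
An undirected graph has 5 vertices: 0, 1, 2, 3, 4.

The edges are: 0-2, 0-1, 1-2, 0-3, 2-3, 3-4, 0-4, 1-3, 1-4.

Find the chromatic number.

0, 1, 2, 3 form a clique, so at least 4 colors are needed.
4 colors suffice: 0=c, 1=b, 2=d, 3=a, 4=d. Every edge joins two different colors.

4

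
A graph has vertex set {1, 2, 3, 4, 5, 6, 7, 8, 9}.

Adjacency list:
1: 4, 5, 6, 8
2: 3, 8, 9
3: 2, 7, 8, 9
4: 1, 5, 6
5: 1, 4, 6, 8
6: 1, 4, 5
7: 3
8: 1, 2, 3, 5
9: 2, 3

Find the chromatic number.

4

1, 4, 5, 6 are mutually adjacent (a clique of size 4), so at least 4 colors are needed.
4 colors suffice: color a → {6, 7, 8, 9}; color b → {3, 5}; color c → {1, 2}; color d → {4}. No two adjacent vertices share a color.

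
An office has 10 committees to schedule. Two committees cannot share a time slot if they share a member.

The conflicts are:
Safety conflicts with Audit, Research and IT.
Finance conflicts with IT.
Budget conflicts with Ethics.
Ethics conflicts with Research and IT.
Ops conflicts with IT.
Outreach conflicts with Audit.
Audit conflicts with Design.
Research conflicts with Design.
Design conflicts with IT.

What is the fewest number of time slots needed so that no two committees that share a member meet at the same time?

Ethics and Research conflict, so at least 2 time slots are needed.
2 time slots suffice: Safety=2, Finance=2, Budget=1, Ethics=2, Ops=2, Outreach=2, Audit=1, Research=1, Design=2, IT=1. Every pair that conflicts lands in different time slots.

2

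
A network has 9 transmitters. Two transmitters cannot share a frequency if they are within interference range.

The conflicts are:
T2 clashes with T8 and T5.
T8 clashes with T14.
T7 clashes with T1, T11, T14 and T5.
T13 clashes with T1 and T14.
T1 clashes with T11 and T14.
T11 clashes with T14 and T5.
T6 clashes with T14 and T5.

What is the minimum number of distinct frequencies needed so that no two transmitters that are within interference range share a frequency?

4

T7, T1, T11, T14 all conflict with each other, so at least 4 frequencies are needed.
4 frequencies suffice: frequency 1 → {T14, T5}; frequency 2 → {T2, T13, T11, T6}; frequency 3 → {T8, T1}; frequency 4 → {T7}. Every pair that conflicts lands in different frequencies.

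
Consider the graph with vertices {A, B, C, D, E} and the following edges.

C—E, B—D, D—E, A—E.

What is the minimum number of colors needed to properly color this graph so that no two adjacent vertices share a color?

C and E are adjacent, so at least 2 colors are needed.
2 colors suffice: color red → {B, E}; color blue → {A, C, D}. Each edge has distinct colors on its endpoints.

2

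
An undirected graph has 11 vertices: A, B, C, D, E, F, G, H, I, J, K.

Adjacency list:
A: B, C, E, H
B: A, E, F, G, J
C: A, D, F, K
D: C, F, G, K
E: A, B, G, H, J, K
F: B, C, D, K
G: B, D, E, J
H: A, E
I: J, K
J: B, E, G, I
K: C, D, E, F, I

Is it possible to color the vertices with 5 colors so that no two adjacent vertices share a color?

Yes

The chromatic number is 4. B, E, G, J form a clique, so at least 4 colors are needed.
4 colors suffice: color red → {E, F, I}; color blue → {B, H, K}; color green → {A, D, J}; color yellow → {C, G}.
Since 5 ≥ 4, a proper 5-coloring certainly exists.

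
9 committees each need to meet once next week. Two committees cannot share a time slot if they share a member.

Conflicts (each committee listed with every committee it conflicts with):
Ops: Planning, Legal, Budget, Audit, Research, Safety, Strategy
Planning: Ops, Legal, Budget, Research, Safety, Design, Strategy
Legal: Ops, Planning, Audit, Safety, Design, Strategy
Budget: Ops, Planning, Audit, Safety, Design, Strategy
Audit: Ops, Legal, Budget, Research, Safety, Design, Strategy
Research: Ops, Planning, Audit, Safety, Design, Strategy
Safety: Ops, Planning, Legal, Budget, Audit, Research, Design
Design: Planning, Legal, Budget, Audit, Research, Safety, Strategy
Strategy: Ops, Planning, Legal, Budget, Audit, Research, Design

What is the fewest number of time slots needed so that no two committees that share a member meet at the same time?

4

Budget, Audit, Safety, Design all conflict with each other, so at least 4 time slots are needed.
4 time slots suffice: Ops=3, Planning=1, Legal=4, Budget=4, Audit=1, Research=4, Safety=2, Design=3, Strategy=2. Each listed conflict is separated.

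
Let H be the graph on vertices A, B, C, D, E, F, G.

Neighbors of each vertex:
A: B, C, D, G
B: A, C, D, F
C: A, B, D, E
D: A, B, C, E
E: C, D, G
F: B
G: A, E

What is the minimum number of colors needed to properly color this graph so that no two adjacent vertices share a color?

4

A, B, C, D form a clique, so at least 4 colors are needed.
One proper 4-coloring: A=1, B=3, C=4, D=2, E=1, F=1, G=2. No two adjacent vertices share a color.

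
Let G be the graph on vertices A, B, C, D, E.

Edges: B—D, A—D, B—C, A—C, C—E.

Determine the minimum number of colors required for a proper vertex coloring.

2

A and C are adjacent, so at least 2 colors are needed.
2 colors suffice: color 1 → {C, D}; color 2 → {A, B, E}. Each edge has distinct colors on its endpoints.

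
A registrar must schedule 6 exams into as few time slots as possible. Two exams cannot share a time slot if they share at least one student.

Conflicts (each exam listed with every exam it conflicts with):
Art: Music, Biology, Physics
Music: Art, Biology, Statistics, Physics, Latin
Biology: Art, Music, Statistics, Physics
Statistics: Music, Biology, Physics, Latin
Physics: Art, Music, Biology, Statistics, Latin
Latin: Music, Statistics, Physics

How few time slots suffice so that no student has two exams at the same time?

4

Art, Music, Biology, Physics are mutually in conflict, so at least 4 time slots are needed.
4 time slots suffice: Art=3, Music=1, Biology=4, Statistics=3, Physics=2, Latin=4. Every pair that conflicts lands in different time slots.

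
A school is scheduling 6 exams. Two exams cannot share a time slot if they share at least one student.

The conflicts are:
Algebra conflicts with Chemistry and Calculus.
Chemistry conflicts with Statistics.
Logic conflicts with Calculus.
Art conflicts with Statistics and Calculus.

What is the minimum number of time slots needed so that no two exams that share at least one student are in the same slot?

3

The cycle Statistics-Art-Calculus-Algebra-Chemistry-Statistics has odd length 5, so it cannot be 2-colored; at least 3 time slots are needed.
3 time slots suffice: time slot 1 → {Chemistry, Calculus}; time slot 2 → {Algebra, Logic, Art}; time slot 3 → {Statistics}. No two conflicting exams share a time slot.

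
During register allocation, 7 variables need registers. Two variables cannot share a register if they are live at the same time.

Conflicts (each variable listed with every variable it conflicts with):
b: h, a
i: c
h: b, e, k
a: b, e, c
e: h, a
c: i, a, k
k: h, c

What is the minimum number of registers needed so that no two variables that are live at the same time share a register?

3

The cycle h-k-c-a-e-h has odd length 5, so it cannot be 2-colored; at least 3 registers are needed.
3 registers suffice: register 1 → {h, c}; register 2 → {i, a, k}; register 3 → {b, e}. No two conflicting variables share a register.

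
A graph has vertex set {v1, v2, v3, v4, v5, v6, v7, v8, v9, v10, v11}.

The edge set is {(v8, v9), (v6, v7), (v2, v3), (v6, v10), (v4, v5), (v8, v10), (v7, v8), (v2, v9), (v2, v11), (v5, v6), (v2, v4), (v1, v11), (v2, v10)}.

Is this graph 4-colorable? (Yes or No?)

The chromatic number is 3. The cycle v6-v10-v2-v4-v5-v6 has odd length 5, so it cannot be 2-colored; at least 3 colors are needed.
3 colors suffice: v1=1, v2=1, v3=2, v4=3, v5=2, v6=1, v7=2, v8=1, v9=2, v10=2, v11=2.
Since 4 ≥ 3, a proper 4-coloring certainly exists.

Yes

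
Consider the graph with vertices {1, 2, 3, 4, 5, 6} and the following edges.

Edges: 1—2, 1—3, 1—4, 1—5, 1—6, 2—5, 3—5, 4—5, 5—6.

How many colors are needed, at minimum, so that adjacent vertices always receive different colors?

1, 5, 6 are pairwise adjacent, so at least 3 colors are needed.
3 colors suffice: 1=blue, 2=green, 3=green, 4=green, 5=red, 6=green. No two adjacent vertices share a color.

3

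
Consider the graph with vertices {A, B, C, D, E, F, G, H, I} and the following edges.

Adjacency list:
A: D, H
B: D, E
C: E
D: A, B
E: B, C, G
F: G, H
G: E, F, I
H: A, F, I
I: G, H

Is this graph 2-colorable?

The cycle B-E-G-I-H-A-D-B has odd length 7, so it cannot be 2-colored; at least 3 colors are needed.
So 2 colors are not enough.

No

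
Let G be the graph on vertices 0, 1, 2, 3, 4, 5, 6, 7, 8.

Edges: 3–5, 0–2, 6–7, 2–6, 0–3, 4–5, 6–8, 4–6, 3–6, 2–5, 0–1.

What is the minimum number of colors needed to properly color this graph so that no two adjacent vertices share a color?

6 and 7 are adjacent, so at least 2 colors are needed.
2 colors suffice: color red → {0, 5, 6}; color blue → {1, 2, 3, 4, 7, 8}. Each edge has distinct colors on its endpoints.

2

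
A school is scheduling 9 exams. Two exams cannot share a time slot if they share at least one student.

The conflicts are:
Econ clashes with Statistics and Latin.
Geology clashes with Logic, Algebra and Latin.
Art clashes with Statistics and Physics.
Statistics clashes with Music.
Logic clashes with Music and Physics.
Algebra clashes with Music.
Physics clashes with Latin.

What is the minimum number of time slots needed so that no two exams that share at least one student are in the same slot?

The cycle Econ-Latin-Physics-Art-Statistics-Econ has odd length 5, so it cannot be 2-colored; at least 3 time slots are needed.
Using 3 time slots: Econ=3, Geology=1, Art=2, Statistics=1, Logic=3, Algebra=3, Music=2, Physics=1, Latin=2. Each listed conflict is separated.

3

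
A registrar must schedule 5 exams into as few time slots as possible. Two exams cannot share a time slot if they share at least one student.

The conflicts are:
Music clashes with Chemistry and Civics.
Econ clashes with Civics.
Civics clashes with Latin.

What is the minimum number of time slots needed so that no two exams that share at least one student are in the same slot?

Music and Chemistry conflict, so at least 2 time slots are needed.
2 time slots suffice: Music=2, Chemistry=1, Econ=2, Civics=1, Latin=2. Each listed conflict is separated.

2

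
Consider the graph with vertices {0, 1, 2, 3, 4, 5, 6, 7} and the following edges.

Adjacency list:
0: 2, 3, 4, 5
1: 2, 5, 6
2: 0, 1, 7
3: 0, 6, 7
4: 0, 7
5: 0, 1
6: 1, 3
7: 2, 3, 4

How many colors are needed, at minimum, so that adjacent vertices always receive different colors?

The cycle 1-6-3-0-5-1 has odd length 5, so it cannot be 2-colored; at least 3 colors are needed.
One proper 3-coloring: 0=red, 1=red, 2=blue, 3=blue, 4=blue, 5=blue, 6=green, 7=red. Every edge joins two different colors.

3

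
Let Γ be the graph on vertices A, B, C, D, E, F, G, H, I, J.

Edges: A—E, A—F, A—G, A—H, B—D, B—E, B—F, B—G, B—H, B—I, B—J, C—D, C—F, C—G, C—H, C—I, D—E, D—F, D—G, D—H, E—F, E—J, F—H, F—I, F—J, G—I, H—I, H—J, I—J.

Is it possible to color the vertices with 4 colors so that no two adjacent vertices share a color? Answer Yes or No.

B, F, H, I, J form a clique, so at least 5 colors are needed.
So 4 colors are not enough.

No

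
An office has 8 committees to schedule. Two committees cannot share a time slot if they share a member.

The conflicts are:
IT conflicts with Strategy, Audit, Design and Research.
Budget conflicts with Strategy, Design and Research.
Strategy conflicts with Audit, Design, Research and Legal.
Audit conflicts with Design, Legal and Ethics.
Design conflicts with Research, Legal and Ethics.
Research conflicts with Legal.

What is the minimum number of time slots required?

Budget, Strategy, Design, Research are mutually in conflict, so at least 4 time slots are needed.
4 time slots suffice: time slot 1 → {Design}; time slot 2 → {Strategy, Ethics}; time slot 3 → {Audit, Research}; time slot 4 → {IT, Budget, Legal}. Every pair that conflicts lands in different time slots.

4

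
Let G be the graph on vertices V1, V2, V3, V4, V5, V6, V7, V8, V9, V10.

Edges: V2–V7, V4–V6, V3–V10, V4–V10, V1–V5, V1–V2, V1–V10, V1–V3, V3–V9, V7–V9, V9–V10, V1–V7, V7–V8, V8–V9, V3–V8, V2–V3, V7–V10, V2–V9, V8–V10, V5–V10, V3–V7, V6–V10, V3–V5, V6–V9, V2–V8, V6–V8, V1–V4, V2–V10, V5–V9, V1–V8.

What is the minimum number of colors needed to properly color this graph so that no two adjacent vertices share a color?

V1, V2, V3, V7, V8, V10 form a clique, so at least 6 colors are needed.
6 colors suffice: color 1 → {V10}; color 2 → {V4, V5, V8}; color 3 → {V1, V9}; color 4 → {V3, V6}; color 5 → {V7}; color 6 → {V2}. No two adjacent vertices share a color.

6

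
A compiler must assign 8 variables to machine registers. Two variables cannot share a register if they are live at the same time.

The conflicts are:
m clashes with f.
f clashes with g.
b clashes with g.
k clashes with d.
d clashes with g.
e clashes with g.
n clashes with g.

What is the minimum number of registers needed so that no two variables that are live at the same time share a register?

2

k and d conflict, so at least 2 registers are needed.
2 registers suffice: m=1, f=2, b=2, k=1, d=2, e=2, n=2, g=1. Every pair that conflicts lands in different registers.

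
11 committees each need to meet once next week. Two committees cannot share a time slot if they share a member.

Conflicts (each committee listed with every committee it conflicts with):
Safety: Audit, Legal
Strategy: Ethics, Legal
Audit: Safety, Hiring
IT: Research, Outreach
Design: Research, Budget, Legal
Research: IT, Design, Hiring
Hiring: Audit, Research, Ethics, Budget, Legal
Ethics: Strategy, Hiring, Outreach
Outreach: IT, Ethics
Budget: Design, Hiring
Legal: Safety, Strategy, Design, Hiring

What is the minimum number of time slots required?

3

The cycle Hiring-Research-IT-Outreach-Ethics-Hiring has odd length 5, so it cannot be 2-colored; at least 3 time slots are needed.
3 time slots suffice: time slot 1 → {Safety, Strategy, IT, Design, Hiring}; time slot 2 → {Audit, Research, Ethics, Budget, Legal}; time slot 3 → {Outreach}. Every pair that conflicts lands in different time slots.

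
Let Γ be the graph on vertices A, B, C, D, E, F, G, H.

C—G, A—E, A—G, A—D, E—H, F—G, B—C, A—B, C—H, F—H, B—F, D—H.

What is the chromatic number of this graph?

3

The cycle G-A-D-H-C-G has odd length 5, so it cannot be 2-colored; at least 3 colors are needed.
A valid assignment using 3 colors: A=red, B=green, C=blue, D=blue, E=blue, F=blue, G=green, H=red. Every edge joins two different colors.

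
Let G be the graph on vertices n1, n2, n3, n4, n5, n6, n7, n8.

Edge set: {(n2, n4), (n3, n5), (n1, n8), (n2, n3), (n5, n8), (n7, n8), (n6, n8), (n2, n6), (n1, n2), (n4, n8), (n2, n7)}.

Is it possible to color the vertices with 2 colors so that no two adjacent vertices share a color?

The cycle n2-n7-n8-n5-n3-n2 has odd length 5, so it cannot be 2-colored; at least 3 colors are needed.
So 2 colors are not enough.

No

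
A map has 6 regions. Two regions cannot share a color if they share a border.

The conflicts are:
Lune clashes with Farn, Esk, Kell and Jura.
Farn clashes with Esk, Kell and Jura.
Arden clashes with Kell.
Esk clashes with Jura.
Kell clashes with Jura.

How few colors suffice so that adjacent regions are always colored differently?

Lune, Farn, Esk, Jura all conflict with each other, so at least 4 colors are needed.
4 colors suffice: color 1 → {Farn, Arden}; color 2 → {Jura}; color 3 → {Lune}; color 4 → {Esk, Kell}. No two conflicting regions share a color.

4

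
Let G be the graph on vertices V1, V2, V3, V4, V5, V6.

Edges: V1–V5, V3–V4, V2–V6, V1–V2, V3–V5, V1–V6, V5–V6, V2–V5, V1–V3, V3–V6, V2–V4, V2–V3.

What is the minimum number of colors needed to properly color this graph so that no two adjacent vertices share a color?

V1, V2, V3, V5, V6 form a clique, so at least 5 colors are needed.
One proper 5-coloring: V1=3, V2=2, V3=1, V4=3, V5=4, V6=5. No two adjacent vertices share a color.

5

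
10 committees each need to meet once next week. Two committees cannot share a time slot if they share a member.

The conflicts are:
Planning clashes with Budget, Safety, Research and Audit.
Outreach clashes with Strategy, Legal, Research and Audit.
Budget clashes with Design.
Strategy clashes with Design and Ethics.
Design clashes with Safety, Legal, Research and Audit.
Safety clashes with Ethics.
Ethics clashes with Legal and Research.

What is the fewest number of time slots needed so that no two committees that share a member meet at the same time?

2

Strategy and Ethics conflict, so at least 2 time slots are needed.
2 time slots suffice: Planning=1, Outreach=1, Budget=2, Strategy=2, Design=1, Safety=2, Ethics=1, Legal=2, Research=2, Audit=2. No two conflicting committees share a time slot.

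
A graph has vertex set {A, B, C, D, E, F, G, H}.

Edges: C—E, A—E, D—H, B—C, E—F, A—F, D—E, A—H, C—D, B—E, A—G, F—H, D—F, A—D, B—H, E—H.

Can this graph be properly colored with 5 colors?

The chromatic number is 5. A, D, E, F, H are mutually adjacent (a clique of size 5), so at least 5 colors are needed.
5 colors suffice: A=2, B=2, C=3, D=4, E=1, F=5, G=1, H=3.
That is already a proper 5-coloring.

Yes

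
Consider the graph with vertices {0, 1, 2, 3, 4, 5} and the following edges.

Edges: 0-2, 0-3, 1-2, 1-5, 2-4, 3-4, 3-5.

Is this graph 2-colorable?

No

The cycle 5-1-2-4-3-5 has odd length 5, so it cannot be 2-colored; at least 3 colors are needed.
So 2 colors are not enough.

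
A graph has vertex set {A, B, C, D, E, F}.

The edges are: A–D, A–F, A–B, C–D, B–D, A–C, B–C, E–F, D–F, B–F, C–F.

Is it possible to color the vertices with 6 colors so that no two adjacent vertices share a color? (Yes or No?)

Yes

The chromatic number is 5. A, B, C, D, F are pairwise adjacent (a clique of size 5), so at least 5 colors are needed.
5 colors suffice: color red → {F}; color blue → {B, E}; color green → {A}; color yellow → {C}; color purple → {D}.
Since 6 ≥ 5, a proper 6-coloring certainly exists.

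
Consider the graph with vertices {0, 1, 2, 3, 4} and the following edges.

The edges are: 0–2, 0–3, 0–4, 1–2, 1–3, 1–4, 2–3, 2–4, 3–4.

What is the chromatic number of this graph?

4

0, 2, 3, 4 form a clique, so at least 4 colors are needed.
4 colors suffice: color red → {4}; color blue → {3}; color green → {2}; color yellow → {0, 1}. Each edge has distinct colors on its endpoints.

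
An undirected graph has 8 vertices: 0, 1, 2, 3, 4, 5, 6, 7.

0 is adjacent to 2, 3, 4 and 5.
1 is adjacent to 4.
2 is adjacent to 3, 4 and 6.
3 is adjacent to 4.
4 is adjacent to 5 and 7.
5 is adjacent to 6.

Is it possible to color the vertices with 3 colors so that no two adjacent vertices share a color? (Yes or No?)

No

0, 2, 3, 4 form a clique, so at least 4 colors are needed.
So 3 colors are not enough.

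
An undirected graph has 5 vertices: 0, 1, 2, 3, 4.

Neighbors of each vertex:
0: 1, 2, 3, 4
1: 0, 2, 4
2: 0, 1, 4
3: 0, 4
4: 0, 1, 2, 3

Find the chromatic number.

0, 1, 2, 4 form a clique, so at least 4 colors are needed.
4 colors suffice: 0=a, 1=d, 2=c, 3=c, 4=b. Each edge has distinct colors on its endpoints.

4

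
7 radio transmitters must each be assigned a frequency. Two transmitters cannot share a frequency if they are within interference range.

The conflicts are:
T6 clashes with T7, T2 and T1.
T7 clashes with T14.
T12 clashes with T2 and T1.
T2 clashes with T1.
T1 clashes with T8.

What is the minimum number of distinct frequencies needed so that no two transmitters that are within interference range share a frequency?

3

T12, T2, T1 are mutually in conflict, so at least 3 frequencies are needed.
A valid assignment using 3 frequencies: T6=3, T7=1, T14=2, T12=3, T2=2, T1=1, T8=2. Each listed conflict is separated.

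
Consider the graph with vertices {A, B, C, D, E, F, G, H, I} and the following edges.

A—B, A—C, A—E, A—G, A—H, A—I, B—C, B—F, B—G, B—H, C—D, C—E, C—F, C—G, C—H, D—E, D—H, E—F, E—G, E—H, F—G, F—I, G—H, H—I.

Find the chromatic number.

5

A, C, E, G, H are mutually adjacent (a clique of size 5), so at least 5 colors are needed.
A valid assignment using 5 colors: A=yellow, B=green, C=red, D=yellow, E=green, F=blue, G=purple, H=blue, I=red. Each edge has distinct colors on its endpoints.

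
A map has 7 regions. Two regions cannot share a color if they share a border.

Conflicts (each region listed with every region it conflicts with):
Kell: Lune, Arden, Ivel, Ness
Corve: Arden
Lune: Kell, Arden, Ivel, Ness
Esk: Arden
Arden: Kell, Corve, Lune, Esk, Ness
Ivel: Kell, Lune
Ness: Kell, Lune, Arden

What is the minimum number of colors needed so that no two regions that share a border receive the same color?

4

Kell, Lune, Arden, Ness pairwise conflict, so at least 4 colors are needed.
A valid assignment using 4 colors: Kell=2, Corve=2, Lune=3, Esk=2, Arden=1, Ivel=1, Ness=4. No two conflicting regions share a color.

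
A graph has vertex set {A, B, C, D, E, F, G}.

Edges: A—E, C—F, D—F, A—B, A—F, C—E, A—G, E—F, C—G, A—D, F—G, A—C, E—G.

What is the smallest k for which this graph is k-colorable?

5

A, C, E, F, G are mutually adjacent (a clique of size 5), so at least 5 colors are needed.
A valid assignment using 5 colors: A=1, B=2, C=3, D=3, E=4, F=2, G=5. No two adjacent vertices share a color.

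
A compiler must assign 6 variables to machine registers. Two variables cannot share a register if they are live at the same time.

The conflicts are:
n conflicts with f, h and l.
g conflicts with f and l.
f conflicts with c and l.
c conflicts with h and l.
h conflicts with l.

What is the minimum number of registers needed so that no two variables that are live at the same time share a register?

g, f, l all conflict with each other, so at least 3 registers are needed.
3 registers suffice: register 1 → {l}; register 2 → {f, h}; register 3 → {n, g, c}. Each listed conflict is separated.

3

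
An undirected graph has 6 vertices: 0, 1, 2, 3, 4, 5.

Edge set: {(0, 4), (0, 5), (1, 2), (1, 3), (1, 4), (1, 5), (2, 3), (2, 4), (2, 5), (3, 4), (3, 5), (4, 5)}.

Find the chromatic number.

5

1, 2, 3, 4, 5 form a clique, so at least 5 colors are needed.
5 colors suffice: color a → {4}; color b → {5}; color c → {0, 2}; color d → {1}; color e → {3}. No two adjacent vertices share a color.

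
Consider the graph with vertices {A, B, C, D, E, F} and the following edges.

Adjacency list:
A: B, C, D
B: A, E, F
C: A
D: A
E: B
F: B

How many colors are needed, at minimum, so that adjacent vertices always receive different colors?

B and E are adjacent, so at least 2 colors are needed.
2 colors suffice: color red → {B, C, D}; color blue → {A, E, F}. Every edge joins two different colors.

2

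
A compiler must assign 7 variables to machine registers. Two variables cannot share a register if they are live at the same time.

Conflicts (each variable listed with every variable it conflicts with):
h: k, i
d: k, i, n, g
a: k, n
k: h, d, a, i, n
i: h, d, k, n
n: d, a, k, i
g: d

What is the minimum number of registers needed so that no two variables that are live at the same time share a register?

d, k, i, n are mutually in conflict, so at least 4 registers are needed.
A valid assignment using 4 registers: h=3, d=4, a=2, k=1, i=2, n=3, g=1. Each listed conflict is separated.

4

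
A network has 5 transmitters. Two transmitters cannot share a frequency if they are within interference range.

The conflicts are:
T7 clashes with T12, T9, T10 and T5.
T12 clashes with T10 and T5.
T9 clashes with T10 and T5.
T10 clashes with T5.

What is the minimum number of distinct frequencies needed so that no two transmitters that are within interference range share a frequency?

T7, T9, T10, T5 all conflict with each other, so at least 4 frequencies are needed.
Using 4 frequencies: T7=3, T12=4, T9=4, T10=2, T5=1. No two conflicting transmitters share a frequency.

4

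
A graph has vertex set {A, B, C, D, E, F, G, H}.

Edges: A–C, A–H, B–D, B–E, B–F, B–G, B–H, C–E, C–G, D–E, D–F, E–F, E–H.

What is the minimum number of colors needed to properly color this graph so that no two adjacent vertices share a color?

4

B, D, E, F are pairwise adjacent (a clique of size 4), so at least 4 colors are needed.
4 colors suffice: A=red, B=blue, C=blue, D=green, E=red, F=yellow, G=red, H=green. No two adjacent vertices share a color.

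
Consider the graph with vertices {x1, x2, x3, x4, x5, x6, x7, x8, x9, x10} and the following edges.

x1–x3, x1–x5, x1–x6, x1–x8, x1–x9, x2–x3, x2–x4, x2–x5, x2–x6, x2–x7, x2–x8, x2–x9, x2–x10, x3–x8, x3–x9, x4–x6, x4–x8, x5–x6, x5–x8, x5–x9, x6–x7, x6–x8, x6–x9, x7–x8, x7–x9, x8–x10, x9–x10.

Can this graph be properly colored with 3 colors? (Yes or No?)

x2, x6, x7, x9 are pairwise adjacent (a clique of size 4), so at least 4 colors are needed.
So 3 colors are not enough.

No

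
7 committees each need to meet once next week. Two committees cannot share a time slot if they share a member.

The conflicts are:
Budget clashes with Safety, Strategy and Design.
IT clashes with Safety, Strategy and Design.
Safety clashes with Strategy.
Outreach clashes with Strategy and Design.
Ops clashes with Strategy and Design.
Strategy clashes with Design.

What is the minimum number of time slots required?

3

Budget, Safety, Strategy all conflict with each other, so at least 3 time slots are needed.
3 time slots suffice: time slot 1 → {Strategy}; time slot 2 → {Safety, Design}; time slot 3 → {Budget, IT, Outreach, Ops}. Each listed conflict is separated.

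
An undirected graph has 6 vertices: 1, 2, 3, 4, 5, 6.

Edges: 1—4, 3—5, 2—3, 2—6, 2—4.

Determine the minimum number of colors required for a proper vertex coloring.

2

2 and 3 are adjacent, so at least 2 colors are needed.
2 colors suffice: 1=red, 2=red, 3=blue, 4=blue, 5=red, 6=blue. No two adjacent vertices share a color.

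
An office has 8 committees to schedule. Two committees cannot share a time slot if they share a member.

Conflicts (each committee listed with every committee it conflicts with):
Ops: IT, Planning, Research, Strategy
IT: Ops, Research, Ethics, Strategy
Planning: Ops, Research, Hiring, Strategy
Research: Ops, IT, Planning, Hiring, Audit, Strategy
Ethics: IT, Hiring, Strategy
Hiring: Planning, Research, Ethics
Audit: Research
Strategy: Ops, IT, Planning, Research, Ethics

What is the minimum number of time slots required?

4

Ops, Planning, Research, Strategy pairwise conflict, so at least 4 time slots are needed.
A valid assignment using 4 time slots: Ops=4, IT=3, Planning=3, Research=1, Ethics=1, Hiring=2, Audit=2, Strategy=2. No two conflicting committees share a time slot.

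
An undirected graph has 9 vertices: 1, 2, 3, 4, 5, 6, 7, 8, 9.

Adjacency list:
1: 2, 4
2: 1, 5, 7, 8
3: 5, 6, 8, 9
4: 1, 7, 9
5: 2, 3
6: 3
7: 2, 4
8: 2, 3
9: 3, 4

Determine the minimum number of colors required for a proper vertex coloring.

2

2 and 8 are adjacent, so at least 2 colors are needed.
2 colors suffice: color red → {2, 3, 4}; color blue → {1, 5, 6, 7, 8, 9}. Every edge joins two different colors.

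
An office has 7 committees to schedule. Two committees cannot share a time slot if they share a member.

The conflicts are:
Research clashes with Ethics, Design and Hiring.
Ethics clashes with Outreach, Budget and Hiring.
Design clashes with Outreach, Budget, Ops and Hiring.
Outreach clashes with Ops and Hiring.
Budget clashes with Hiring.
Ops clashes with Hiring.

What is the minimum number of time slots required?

4

Design, Outreach, Ops, Hiring pairwise conflict, so at least 4 time slots are needed.
A valid assignment using 4 time slots: Research=3, Ethics=2, Design=2, Outreach=3, Budget=3, Ops=4, Hiring=1. No two conflicting committees share a time slot.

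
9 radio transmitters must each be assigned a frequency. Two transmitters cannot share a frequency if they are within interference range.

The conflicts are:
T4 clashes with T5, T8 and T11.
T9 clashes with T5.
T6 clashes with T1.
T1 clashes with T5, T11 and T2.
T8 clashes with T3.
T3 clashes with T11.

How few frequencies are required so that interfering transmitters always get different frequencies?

2

T4 and T11 conflict, so at least 2 frequencies are needed.
2 frequencies suffice: frequency 1 → {T4, T9, T1, T3}; frequency 2 → {T6, T5, T8, T11, T2}. No two conflicting transmitters share a frequency.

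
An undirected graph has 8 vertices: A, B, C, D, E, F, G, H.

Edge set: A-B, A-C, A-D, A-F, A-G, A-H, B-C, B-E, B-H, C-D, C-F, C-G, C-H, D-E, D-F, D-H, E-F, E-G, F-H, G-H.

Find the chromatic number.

5

A, C, D, F, H are pairwise adjacent (a clique of size 5), so at least 5 colors are needed.
5 colors suffice: color 1 → {A, E}; color 2 → {C}; color 3 → {H}; color 4 → {B, D, G}; color 5 → {F}. Each edge has distinct colors on its endpoints.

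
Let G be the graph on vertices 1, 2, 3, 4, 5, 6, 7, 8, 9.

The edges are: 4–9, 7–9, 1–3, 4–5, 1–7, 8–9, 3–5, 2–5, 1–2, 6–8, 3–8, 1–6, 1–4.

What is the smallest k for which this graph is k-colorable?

3

The cycle 6-1-7-9-8-6 has odd length 5, so it cannot be 2-colored; at least 3 colors are needed.
3 colors suffice: color a → {1, 5, 8}; color b → {2, 3, 6, 9}; color c → {4, 7}. Each edge has distinct colors on its endpoints.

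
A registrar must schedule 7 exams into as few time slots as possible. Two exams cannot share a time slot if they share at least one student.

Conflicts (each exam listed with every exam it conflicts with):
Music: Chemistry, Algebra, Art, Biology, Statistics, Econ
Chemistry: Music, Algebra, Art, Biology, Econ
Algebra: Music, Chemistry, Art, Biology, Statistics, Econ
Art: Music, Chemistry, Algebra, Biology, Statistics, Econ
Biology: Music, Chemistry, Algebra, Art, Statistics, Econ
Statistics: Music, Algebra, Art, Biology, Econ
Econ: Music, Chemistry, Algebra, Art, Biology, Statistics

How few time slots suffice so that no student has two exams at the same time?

Music, Algebra, Art, Biology, Statistics, Econ are mutually in conflict, so at least 6 time slots are needed.
6 time slots suffice: time slot 1 → {Art}; time slot 2 → {Econ}; time slot 3 → {Biology}; time slot 4 → {Algebra}; time slot 5 → {Music}; time slot 6 → {Chemistry, Statistics}. Each listed conflict is separated.

6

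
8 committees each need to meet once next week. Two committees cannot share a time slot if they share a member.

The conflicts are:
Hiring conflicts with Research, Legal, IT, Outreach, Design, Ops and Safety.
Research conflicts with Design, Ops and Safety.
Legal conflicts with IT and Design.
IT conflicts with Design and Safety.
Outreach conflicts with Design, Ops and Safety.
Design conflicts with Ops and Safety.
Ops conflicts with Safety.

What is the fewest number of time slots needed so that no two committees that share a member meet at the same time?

5

Hiring, Research, Design, Ops, Safety all conflict with each other, so at least 5 time slots are needed.
Using 5 time slots: Hiring=2, Research=5, Legal=3, IT=4, Outreach=5, Design=1, Ops=4, Safety=3. Each listed conflict is separated.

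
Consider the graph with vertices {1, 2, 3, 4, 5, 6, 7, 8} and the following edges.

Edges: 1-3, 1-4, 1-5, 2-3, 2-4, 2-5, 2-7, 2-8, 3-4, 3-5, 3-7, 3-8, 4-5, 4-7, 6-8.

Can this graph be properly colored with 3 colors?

No

2, 3, 4, 5 are mutually adjacent (a clique of size 4), so at least 4 colors are needed.
So 3 colors are not enough.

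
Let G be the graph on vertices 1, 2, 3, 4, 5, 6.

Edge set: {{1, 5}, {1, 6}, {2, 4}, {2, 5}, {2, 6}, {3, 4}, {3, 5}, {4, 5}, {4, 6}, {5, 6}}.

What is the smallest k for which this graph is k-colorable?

4

2, 4, 5, 6 are mutually adjacent (a clique of size 4), so at least 4 colors are needed.
4 colors suffice: color a → {5}; color b → {3, 6}; color c → {1, 4}; color d → {2}. Every edge joins two different colors.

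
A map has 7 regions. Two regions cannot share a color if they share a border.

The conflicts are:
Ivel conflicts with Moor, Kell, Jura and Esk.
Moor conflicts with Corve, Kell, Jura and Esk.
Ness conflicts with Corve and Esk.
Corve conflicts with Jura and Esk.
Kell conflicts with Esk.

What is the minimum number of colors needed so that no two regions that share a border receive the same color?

Ivel, Moor, Kell, Esk all conflict with each other, so at least 4 colors are needed.
4 colors suffice: color 1 → {Moor, Ness}; color 2 → {Jura, Esk}; color 3 → {Ivel, Corve}; color 4 → {Kell}. No two conflicting regions share a color.

4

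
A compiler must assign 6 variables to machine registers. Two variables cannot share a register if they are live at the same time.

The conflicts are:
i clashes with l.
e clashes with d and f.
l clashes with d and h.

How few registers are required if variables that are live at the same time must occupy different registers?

l and d conflict, so at least 2 registers are needed.
2 registers suffice: register 1 → {e, l}; register 2 → {i, d, h, f}. No two conflicting variables share a register.

2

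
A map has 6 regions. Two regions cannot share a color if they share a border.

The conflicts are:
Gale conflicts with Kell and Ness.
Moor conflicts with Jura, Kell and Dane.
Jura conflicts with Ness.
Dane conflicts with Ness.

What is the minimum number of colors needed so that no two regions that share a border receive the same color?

The cycle Kell-Moor-Jura-Ness-Gale-Kell has odd length 5, so it cannot be 2-colored; at least 3 colors are needed.
3 colors suffice: Gale=3, Moor=1, Jura=2, Kell=2, Dane=2, Ness=1. No two conflicting regions share a color.

3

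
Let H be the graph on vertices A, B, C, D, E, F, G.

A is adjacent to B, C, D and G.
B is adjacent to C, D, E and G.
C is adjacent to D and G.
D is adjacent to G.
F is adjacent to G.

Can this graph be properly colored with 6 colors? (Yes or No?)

The chromatic number is 5. A, B, C, D, G are mutually adjacent (a clique of size 5), so at least 5 colors are needed.
5 colors suffice: color red → {B, F}; color blue → {E, G}; color green → {C}; color yellow → {A}; color purple → {D}.
Since 6 ≥ 5, a proper 6-coloring certainly exists.

Yes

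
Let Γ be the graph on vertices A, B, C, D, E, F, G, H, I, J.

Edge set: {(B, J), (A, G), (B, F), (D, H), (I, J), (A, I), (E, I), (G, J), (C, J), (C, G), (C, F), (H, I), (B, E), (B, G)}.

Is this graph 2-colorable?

C, G, J are mutually adjacent, so at least 3 colors are needed.
So 2 colors are not enough.

No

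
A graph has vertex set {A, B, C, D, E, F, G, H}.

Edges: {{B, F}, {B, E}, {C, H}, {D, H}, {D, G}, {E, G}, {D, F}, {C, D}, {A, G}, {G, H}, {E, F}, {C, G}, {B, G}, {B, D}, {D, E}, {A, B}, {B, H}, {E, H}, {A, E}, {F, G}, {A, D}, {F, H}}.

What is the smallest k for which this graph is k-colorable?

6

B, D, E, F, G, H are mutually adjacent (a clique of size 6), so at least 6 colors are needed.
6 colors suffice: color 1 → {D}; color 2 → {G}; color 3 → {C, E}; color 4 → {B}; color 5 → {A, H}; color 6 → {F}. Each edge has distinct colors on its endpoints.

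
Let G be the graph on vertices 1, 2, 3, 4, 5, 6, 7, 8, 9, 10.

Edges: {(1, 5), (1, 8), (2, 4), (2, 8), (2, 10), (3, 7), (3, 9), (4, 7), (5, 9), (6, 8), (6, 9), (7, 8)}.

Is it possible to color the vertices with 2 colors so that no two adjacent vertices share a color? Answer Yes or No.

No

The cycle 9-5-1-8-6-9 has odd length 5, so it cannot be 2-colored; at least 3 colors are needed.
So 2 colors are not enough.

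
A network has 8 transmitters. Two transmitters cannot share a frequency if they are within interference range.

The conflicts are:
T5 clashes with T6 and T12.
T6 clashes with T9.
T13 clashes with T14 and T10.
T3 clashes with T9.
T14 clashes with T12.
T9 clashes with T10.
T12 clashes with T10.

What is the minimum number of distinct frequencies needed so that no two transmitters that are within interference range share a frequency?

The cycle T6-T5-T12-T10-T9-T6 has odd length 5, so it cannot be 2-colored; at least 3 frequencies are needed.
A valid assignment using 3 frequencies: T5=2, T6=3, T13=1, T3=2, T14=2, T9=1, T12=1, T10=2. Each listed conflict is separated.

3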